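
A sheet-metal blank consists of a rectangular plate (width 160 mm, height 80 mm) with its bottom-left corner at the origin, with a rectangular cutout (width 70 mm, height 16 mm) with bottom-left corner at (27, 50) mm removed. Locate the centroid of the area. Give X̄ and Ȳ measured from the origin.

plate: A = 160 × 80 = 12800.00, centroid at (80.00, 40.00).
hole: A = −(70 × 16) = -1120.00, centroid at (62.00, 58.00).
ΣA = 11680.00 mm², ΣAX̄ = 954560.00 mm³, ΣAȲ = 447040.00 mm³.
X̄ = 954560.00/11680.00 = 81.73 mm; Ȳ = 447040.00/11680.00 = 38.27 mm.

X̄ = 81.73 mm, Ȳ = 38.27 mm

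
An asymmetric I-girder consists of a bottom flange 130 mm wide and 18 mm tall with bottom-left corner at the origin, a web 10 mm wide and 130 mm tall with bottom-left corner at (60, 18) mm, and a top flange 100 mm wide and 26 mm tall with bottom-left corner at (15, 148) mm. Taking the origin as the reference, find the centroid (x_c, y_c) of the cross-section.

x_c = 65.00 mm, y_c = 87.75 mm

bottom flange: A = 130 × 18 = 2340.00, centroid at (65.00, 9.00).
web: A = 10 × 130 = 1300.00, centroid at (65.00, 83.00).
top flange: A = 100 × 26 = 2600.00, centroid at (65.00, 161.00).
ΣA = 6240.00 mm², ΣAx_c = 405600.00 mm³, ΣAy_c = 547560.00 mm³.
x_c = 405600.00/6240.00 = 65.00 mm; y_c = 547560.00/6240.00 = 87.75 mm.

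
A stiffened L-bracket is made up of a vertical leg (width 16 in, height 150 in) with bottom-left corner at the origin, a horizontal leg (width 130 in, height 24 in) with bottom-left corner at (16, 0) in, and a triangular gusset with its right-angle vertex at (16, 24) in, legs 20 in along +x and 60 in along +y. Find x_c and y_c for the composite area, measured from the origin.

x_c = 46.65 in, y_c = 39.84 in

Part | A | x̄ᵢ | ȳᵢ | A·x̄ᵢ | A·ȳᵢ
vertical leg | 2400.00 | 8.00 | 75.00 | 19200.00 | 180000.00
horizontal leg | 3120.00 | 81.00 | 12.00 | 252720.00 | 37440.00
gusset | 600.00 | 22.67 | 44.00 | 13600.00 | 26400.00
Σ | 6120.00 |  |  | 285520.00 | 243840.00
x_c = 285520.00 / 6120.00 = 46.65 in
y_c = 243840.00 / 6120.00 = 39.84 in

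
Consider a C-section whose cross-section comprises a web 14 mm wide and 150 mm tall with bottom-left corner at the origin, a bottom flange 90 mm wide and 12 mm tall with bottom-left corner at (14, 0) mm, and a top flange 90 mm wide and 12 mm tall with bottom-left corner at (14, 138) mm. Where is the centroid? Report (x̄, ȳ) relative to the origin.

Part | A | x̄ᵢ | ȳᵢ | A·x̄ᵢ | A·ȳᵢ
web | 2100.00 | 7.00 | 75.00 | 14700.00 | 157500.00
bottom flange | 1080.00 | 59.00 | 6.00 | 63720.00 | 6480.00
top flange | 1080.00 | 59.00 | 144.00 | 63720.00 | 155520.00
Σ | 4260.00 |  |  | 142140.00 | 319500.00
x̄ = 142140.00 / 4260.00 = 33.37 mm
ȳ = 319500.00 / 4260.00 = 75.00 mm

x̄ = 33.37 mm, ȳ = 75.00 mm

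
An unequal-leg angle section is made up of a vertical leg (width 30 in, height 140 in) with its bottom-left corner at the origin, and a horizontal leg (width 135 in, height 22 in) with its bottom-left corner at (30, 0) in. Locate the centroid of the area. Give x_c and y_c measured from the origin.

x_c = 49.17 in, y_c = 45.56 in

vertical leg: A = 30 × 140 = 4200.00, centroid at (15.00, 70.00).
horizontal leg: A = 135 × 22 = 2970.00, centroid at (97.50, 11.00).
ΣA = 7170.00 in²
ΣAx_c = (4200.00)(15.00) + (2970.00)(97.50) = 352575.00 in³
ΣAy_c = (4200.00)(70.00) + (2970.00)(11.00) = 326670.00 in³
x_c = 352575.00 / 7170.00 = 49.17 in
y_c = 326670.00 / 7170.00 = 45.56 in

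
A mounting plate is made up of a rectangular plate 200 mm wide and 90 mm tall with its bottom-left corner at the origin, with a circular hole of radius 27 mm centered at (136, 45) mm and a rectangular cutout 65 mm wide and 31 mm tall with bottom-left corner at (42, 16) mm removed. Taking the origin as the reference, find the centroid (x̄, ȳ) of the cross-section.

plate: A = 200 × 90 = 18000.00, centroid at (100.00, 45.00).
hole 1: A = −π·27² = -2290.22, centroid at (136.00, 45.00).
hole 2: A = −(65 × 31) = -2015.00, centroid at (74.50, 31.50).
ΣA = 13694.78 mm², ΣAx̄ = 1338412.44 mm³, ΣAȳ = 643467.55 mm³.
x̄ = 1338412.44/13694.78 = 97.73 mm; ȳ = 643467.55/13694.78 = 46.99 mm.

x̄ = 97.73 mm, ȳ = 46.99 mm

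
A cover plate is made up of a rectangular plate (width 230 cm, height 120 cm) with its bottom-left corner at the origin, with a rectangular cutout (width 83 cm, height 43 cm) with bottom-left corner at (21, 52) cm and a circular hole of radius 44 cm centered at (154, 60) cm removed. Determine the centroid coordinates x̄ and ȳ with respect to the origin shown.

x̄ = 112.22 cm, ȳ = 57.32 cm

plate: A = 230 × 120 = 27600.00, centroid at (115.00, 60.00).
hole 1: A = −(83 × 43) = -3569.00, centroid at (62.50, 73.50).
hole 2: A = −π·44² = -6082.12, centroid at (154.00, 60.00).
ΣA = 17948.88 cm²
ΣAx̄ = (27600.00)(115.00) + (-3569.00)(62.50) + (-6082.12)(154.00) = 2014290.50 cm³
ΣAȳ = (27600.00)(60.00) + (-3569.00)(73.50) + (-6082.12)(60.00) = 1028751.10 cm³
x̄ = 2014290.50 / 17948.88 = 112.22 cm
ȳ = 1028751.10 / 17948.88 = 57.32 cm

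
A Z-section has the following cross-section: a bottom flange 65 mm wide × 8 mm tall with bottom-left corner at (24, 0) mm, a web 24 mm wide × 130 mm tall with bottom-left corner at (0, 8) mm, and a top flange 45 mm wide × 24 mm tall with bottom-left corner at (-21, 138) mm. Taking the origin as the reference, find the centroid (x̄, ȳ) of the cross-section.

x̄ = 14.50 mm, ȳ = 83.02 mm

bottom flange: A = 65 × 8 = 520.00, centroid at (56.50, 4.00).
web: A = 24 × 130 = 3120.00, centroid at (12.00, 73.00).
top flange: A = 45 × 24 = 1080.00, centroid at (1.50, 150.00).
ΣA = 4720.00 mm²
ΣAx̄ = (520.00)(56.50) + (3120.00)(12.00) + (1080.00)(1.50) = 68440.00 mm³
ΣAȳ = (520.00)(4.00) + (3120.00)(73.00) + (1080.00)(150.00) = 391840.00 mm³
x̄ = 68440.00 / 4720.00 = 14.50 mm
ȳ = 391840.00 / 4720.00 = 83.02 mm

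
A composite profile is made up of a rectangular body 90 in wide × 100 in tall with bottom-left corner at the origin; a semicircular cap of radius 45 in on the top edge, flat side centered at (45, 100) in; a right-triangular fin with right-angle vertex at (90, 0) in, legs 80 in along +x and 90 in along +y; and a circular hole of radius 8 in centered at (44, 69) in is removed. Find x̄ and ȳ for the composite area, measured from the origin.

Part | A | x̄ᵢ | ȳᵢ | A·x̄ᵢ | A·ȳᵢ
rectangular body | 9000.00 | 45.00 | 50.00 | 405000.00 | 450000.00
semicircular top | 3180.86 | 45.00 | 119.10 | 143138.82 | 378836.26
triangular fin | 3600.00 | 116.67 | 30.00 | 420000.00 | 108000.00
hole | -201.06 | 44.00 | 69.00 | -8846.72 | -13873.27
Σ | 15579.80 |  |  | 959292.09 | 922962.98
x̄ = 959292.09 / 15579.80 = 61.57 in
ȳ = 922962.98 / 15579.80 = 59.24 in

x̄ = 61.57 in, ȳ = 59.24 in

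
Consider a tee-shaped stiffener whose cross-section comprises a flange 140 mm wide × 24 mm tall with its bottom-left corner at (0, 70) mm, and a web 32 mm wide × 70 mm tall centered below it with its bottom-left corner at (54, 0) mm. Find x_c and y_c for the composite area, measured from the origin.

x_c = 70.00 mm, y_c = 63.20 mm

web: A = 32 × 70 = 2240.00, centroid at (70.00, 35.00).
flange: A = 140 × 24 = 3360.00, centroid at (70.00, 82.00).
ΣA = 5600.00 mm², ΣAx_c = 392000.00 mm³, ΣAy_c = 353920.00 mm³.
x_c = 392000.00/5600.00 = 70.00 mm; y_c = 353920.00/5600.00 = 63.20 mm.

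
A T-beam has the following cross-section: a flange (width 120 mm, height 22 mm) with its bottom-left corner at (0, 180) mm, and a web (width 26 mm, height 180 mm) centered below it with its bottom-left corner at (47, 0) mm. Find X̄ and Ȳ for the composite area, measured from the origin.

X̄ = 60.00 mm, Ȳ = 126.43 mm

web: A = 26 × 180 = 4680.00, centroid at (60.00, 90.00).
flange: A = 120 × 22 = 2640.00, centroid at (60.00, 191.00).
ΣA = 7320.00 mm², ΣAX̄ = 439200.00 mm³, ΣAȲ = 925440.00 mm³.
X̄ = 439200.00/7320.00 = 60.00 mm; Ȳ = 925440.00/7320.00 = 126.43 mm.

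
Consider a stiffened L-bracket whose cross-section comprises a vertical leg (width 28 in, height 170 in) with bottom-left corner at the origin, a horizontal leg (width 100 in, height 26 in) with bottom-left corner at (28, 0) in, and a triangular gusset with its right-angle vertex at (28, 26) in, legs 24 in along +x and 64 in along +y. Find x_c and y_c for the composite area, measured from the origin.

Part | A | x̄ᵢ | ȳᵢ | A·x̄ᵢ | A·ȳᵢ
vertical leg | 4760.00 | 14.00 | 85.00 | 66640.00 | 404600.00
horizontal leg | 2600.00 | 78.00 | 13.00 | 202800.00 | 33800.00
gusset | 768.00 | 36.00 | 47.33 | 27648.00 | 36352.00
Σ | 8128.00 |  |  | 297088.00 | 474752.00
x_c = 297088.00 / 8128.00 = 36.55 in
y_c = 474752.00 / 8128.00 = 58.41 in

x_c = 36.55 in, y_c = 58.41 in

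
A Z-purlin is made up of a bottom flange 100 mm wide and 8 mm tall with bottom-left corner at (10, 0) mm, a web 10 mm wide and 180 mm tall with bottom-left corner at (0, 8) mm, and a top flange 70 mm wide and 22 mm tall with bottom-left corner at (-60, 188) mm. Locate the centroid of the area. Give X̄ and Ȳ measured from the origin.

Part | A | x̄ᵢ | ȳᵢ | A·x̄ᵢ | A·ȳᵢ
bottom flange | 800.00 | 60.00 | 4.00 | 48000.00 | 3200.00
web | 1800.00 | 5.00 | 98.00 | 9000.00 | 176400.00
top flange | 1540.00 | -25.00 | 199.00 | -38500.00 | 306460.00
Σ | 4140.00 |  |  | 18500.00 | 486060.00
X̄ = 18500.00 / 4140.00 = 4.47 mm
Ȳ = 486060.00 / 4140.00 = 117.41 mm

X̄ = 4.47 mm, Ȳ = 117.41 mm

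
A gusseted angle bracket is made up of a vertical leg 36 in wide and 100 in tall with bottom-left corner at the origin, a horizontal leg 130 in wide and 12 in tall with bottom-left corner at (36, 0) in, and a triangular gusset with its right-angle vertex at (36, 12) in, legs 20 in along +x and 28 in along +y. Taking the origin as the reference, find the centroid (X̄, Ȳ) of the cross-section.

X̄ = 43.07 in, Ȳ = 35.91 in

vertical leg: A = 36 × 100 = 3600.00, centroid at (18.00, 50.00).
horizontal leg: A = 130 × 12 = 1560.00, centroid at (101.00, 6.00).
gusset: A = ½·20·28 = 280.00, centroid at (42.67, 21.33).
ΣA = 5440.00 in²
ΣAX̄ = (3600.00)(18.00) + (1560.00)(101.00) + (280.00)(42.67) = 234306.67 in³
ΣAȲ = (3600.00)(50.00) + (1560.00)(6.00) + (280.00)(21.33) = 195333.33 in³
X̄ = 234306.67 / 5440.00 = 43.07 in
Ȳ = 195333.33 / 5440.00 = 35.91 in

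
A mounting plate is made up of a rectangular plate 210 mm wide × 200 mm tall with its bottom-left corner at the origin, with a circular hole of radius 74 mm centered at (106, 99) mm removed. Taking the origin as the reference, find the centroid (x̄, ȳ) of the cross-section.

x̄ = 104.31 mm, ȳ = 100.69 mm

plate: A = 210 × 200 = 42000.00, centroid at (105.00, 100.00).
hole: A = −π·74² = -17203.36, centroid at (106.00, 99.00).
ΣA = 24796.64 mm²
ΣAx̄ = (42000.00)(105.00) + (-17203.36)(106.00) = 2586443.69 mm³
ΣAȳ = (42000.00)(100.00) + (-17203.36)(99.00) = 2496867.22 mm³
x̄ = 2586443.69 / 24796.64 = 104.31 mm
ȳ = 2496867.22 / 24796.64 = 100.69 mm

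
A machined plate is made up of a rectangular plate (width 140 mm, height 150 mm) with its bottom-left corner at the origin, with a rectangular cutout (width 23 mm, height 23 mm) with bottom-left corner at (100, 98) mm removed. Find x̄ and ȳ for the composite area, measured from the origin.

plate: A = 140 × 150 = 21000.00, centroid at (70.00, 75.00).
hole: A = −(23 × 23) = -529.00, centroid at (111.50, 109.50).
ΣA = 20471.00 mm²
ΣAx̄ = (21000.00)(70.00) + (-529.00)(111.50) = 1411016.50 mm³
ΣAȳ = (21000.00)(75.00) + (-529.00)(109.50) = 1517074.50 mm³
x̄ = 1411016.50 / 20471.00 = 68.93 mm
ȳ = 1517074.50 / 20471.00 = 74.11 mm

x̄ = 68.93 mm, ȳ = 74.11 mm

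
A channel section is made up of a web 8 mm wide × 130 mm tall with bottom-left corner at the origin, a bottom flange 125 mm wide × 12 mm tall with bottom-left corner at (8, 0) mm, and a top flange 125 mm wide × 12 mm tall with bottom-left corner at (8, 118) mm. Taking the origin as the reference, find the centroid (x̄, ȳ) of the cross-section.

web: A = 8 × 130 = 1040.00, centroid at (4.00, 65.00).
bottom flange: A = 125 × 12 = 1500.00, centroid at (70.50, 6.00).
top flange: A = 125 × 12 = 1500.00, centroid at (70.50, 124.00).
ΣA = 4040.00 mm², ΣAx̄ = 215660.00 mm³, ΣAȳ = 262600.00 mm³.
x̄ = 215660.00/4040.00 = 53.38 mm; ȳ = 262600.00/4040.00 = 65.00 mm.

x̄ = 53.38 mm, ȳ = 65.00 mm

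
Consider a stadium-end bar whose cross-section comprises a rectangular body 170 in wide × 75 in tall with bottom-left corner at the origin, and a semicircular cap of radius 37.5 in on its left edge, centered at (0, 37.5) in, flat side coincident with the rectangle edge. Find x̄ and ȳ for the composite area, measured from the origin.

x̄ = 70.10 in, ȳ = 37.50 in

rectangular body: A = 170 × 75 = 12750.00, centroid at (85.00, 37.50).
semicircular end: A = ½π·37.5² = 2208.93, centroid at (-15.92, 37.50).
ΣA = 14958.93 in², ΣAx̄ = 1048593.75 in³, ΣAȳ = 560959.96 in³.
x̄ = 1048593.75/14958.93 = 70.10 in; ȳ = 560959.96/14958.93 = 37.50 in.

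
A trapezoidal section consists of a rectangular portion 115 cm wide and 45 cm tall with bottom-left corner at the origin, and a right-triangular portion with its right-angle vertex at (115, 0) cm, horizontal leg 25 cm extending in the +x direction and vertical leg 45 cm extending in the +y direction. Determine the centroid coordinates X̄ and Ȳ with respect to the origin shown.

X̄ = 63.95 cm, Ȳ = 21.76 cm

rectangular portion: A = 115 × 45 = 5175.00, centroid at (57.50, 22.50).
triangular portion: A = ½·25·45 = 562.50, centroid at (123.33, 15.00).
ΣA = 5737.50 cm², ΣAX̄ = 366937.50 cm³, ΣAȲ = 124875.00 cm³.
X̄ = 366937.50/5737.50 = 63.95 cm; Ȳ = 124875.00/5737.50 = 21.76 cm.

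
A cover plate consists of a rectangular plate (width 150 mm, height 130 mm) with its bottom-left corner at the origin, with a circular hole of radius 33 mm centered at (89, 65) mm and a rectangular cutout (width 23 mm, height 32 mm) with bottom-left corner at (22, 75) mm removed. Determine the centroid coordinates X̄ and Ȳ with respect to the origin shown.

Part | A | x̄ᵢ | ȳᵢ | A·x̄ᵢ | A·ȳᵢ
plate | 19500.00 | 75.00 | 65.00 | 1462500.00 | 1267500.00
hole 1 | -3421.19 | 89.00 | 65.00 | -304486.30 | -222377.64
hole 2 | -736.00 | 33.50 | 91.00 | -24656.00 | -66976.00
Σ | 15342.81 |  |  | 1133357.70 | 978146.36
X̄ = 1133357.70 / 15342.81 = 73.87 mm
Ȳ = 978146.36 / 15342.81 = 63.75 mm

X̄ = 73.87 mm, Ȳ = 63.75 mm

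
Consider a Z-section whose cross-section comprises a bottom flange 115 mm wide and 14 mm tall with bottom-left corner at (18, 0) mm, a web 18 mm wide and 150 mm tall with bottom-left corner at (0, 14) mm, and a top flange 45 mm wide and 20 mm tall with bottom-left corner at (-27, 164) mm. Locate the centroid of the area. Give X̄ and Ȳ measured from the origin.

Part | A | x̄ᵢ | ȳᵢ | A·x̄ᵢ | A·ȳᵢ
bottom flange | 1610.00 | 75.50 | 7.00 | 121555.00 | 11270.00
web | 2700.00 | 9.00 | 89.00 | 24300.00 | 240300.00
top flange | 900.00 | -4.50 | 174.00 | -4050.00 | 156600.00
Σ | 5210.00 |  |  | 141805.00 | 408170.00
X̄ = 141805.00 / 5210.00 = 27.22 mm
Ȳ = 408170.00 / 5210.00 = 78.34 mm

X̄ = 27.22 mm, Ȳ = 78.34 mm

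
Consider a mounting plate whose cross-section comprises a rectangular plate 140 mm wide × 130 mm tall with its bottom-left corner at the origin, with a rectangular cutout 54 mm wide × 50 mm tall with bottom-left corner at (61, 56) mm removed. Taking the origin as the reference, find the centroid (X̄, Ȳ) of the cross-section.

Part | A | x̄ᵢ | ȳᵢ | A·x̄ᵢ | A·ȳᵢ
plate | 18200.00 | 70.00 | 65.00 | 1274000.00 | 1183000.00
hole | -2700.00 | 88.00 | 81.00 | -237600.00 | -218700.00
Σ | 15500.00 |  |  | 1036400.00 | 964300.00
X̄ = 1036400.00 / 15500.00 = 66.86 mm
Ȳ = 964300.00 / 15500.00 = 62.21 mm

X̄ = 66.86 mm, Ȳ = 62.21 mm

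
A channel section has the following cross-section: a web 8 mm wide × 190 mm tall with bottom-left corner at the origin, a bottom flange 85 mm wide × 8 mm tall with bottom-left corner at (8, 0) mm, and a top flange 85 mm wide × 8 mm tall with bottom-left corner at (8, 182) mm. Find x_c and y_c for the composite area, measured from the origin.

x_c = 25.96 mm, y_c = 95.00 mm

web: A = 8 × 190 = 1520.00, centroid at (4.00, 95.00).
bottom flange: A = 85 × 8 = 680.00, centroid at (50.50, 4.00).
top flange: A = 85 × 8 = 680.00, centroid at (50.50, 186.00).
ΣA = 2880.00 mm², ΣAx_c = 74760.00 mm³, ΣAy_c = 273600.00 mm³.
x_c = 74760.00/2880.00 = 25.96 mm; y_c = 273600.00/2880.00 = 95.00 mm.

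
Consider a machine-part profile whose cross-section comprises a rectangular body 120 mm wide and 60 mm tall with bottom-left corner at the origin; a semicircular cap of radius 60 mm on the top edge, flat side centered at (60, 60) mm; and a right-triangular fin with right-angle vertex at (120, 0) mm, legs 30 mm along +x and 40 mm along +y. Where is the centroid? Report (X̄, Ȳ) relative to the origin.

rectangular body: A = 120 × 60 = 7200.00, centroid at (60.00, 30.00).
semicircular top: A = ½π·60² = 5654.87, centroid at (60.00, 85.46).
triangular fin: A = ½·30·40 = 600.00, centroid at (130.00, 13.33).
ΣA = 13454.87 mm², ΣAX̄ = 849292.01 mm³, ΣAȲ = 707292.01 mm³.
X̄ = 849292.01/13454.87 = 63.12 mm; Ȳ = 707292.01/13454.87 = 52.57 mm.

X̄ = 63.12 mm, Ȳ = 52.57 mm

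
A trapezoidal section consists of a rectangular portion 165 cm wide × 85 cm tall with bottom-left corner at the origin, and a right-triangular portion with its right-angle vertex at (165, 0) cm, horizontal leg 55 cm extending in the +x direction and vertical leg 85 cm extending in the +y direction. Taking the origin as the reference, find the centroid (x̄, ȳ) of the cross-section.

x̄ = 96.90 cm, ȳ = 40.48 cm

Part | A | x̄ᵢ | ȳᵢ | A·x̄ᵢ | A·ȳᵢ
rectangular portion | 14025.00 | 82.50 | 42.50 | 1157062.50 | 596062.50
triangular portion | 2337.50 | 183.33 | 28.33 | 428541.67 | 66229.17
Σ | 16362.50 |  |  | 1585604.17 | 662291.67
x̄ = 1585604.17 / 16362.50 = 96.90 cm
ȳ = 662291.67 / 16362.50 = 40.48 cm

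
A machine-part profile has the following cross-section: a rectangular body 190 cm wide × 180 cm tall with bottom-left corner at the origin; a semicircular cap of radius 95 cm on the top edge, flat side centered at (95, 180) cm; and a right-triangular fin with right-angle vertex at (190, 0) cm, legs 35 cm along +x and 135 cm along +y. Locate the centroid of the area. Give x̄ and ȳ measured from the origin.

x̄ = 99.97 cm, ȳ = 124.32 cm

rectangular body: A = 190 × 180 = 34200.00, centroid at (95.00, 90.00).
semicircular top: A = ½π·95² = 14176.44, centroid at (95.00, 220.32).
triangular fin: A = ½·35·135 = 2362.50, centroid at (201.67, 45.00).
ΣA = 50738.94 cm²
ΣAx̄ = (34200.00)(95.00) + (14176.44)(95.00) + (2362.50)(201.67) = 5072199.00 cm³
ΣAȳ = (34200.00)(90.00) + (14176.44)(220.32) + (2362.50)(45.00) = 6307654.47 cm³
x̄ = 5072199.00 / 50738.94 = 99.97 cm
ȳ = 6307654.47 / 50738.94 = 124.32 cm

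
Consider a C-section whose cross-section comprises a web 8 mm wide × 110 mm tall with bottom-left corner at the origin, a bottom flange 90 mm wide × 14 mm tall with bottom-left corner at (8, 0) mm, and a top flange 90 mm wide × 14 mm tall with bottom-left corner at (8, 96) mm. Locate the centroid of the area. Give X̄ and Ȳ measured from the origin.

X̄ = 40.32 mm, Ȳ = 55.00 mm

web: A = 8 × 110 = 880.00, centroid at (4.00, 55.00).
bottom flange: A = 90 × 14 = 1260.00, centroid at (53.00, 7.00).
top flange: A = 90 × 14 = 1260.00, centroid at (53.00, 103.00).
ΣA = 3400.00 mm², ΣAX̄ = 137080.00 mm³, ΣAȲ = 187000.00 mm³.
X̄ = 137080.00/3400.00 = 40.32 mm; Ȳ = 187000.00/3400.00 = 55.00 mm.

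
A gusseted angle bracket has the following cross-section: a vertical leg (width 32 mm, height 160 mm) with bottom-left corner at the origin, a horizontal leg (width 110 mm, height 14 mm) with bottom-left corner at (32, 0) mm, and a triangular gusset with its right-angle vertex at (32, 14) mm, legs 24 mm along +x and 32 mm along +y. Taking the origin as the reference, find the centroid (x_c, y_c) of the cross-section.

x_c = 32.83 mm, y_c = 61.02 mm

Part | A | x̄ᵢ | ȳᵢ | A·x̄ᵢ | A·ȳᵢ
vertical leg | 5120.00 | 16.00 | 80.00 | 81920.00 | 409600.00
horizontal leg | 1540.00 | 87.00 | 7.00 | 133980.00 | 10780.00
gusset | 384.00 | 40.00 | 24.67 | 15360.00 | 9472.00
Σ | 7044.00 |  |  | 231260.00 | 429852.00
x_c = 231260.00 / 7044.00 = 32.83 mm
y_c = 429852.00 / 7044.00 = 61.02 mm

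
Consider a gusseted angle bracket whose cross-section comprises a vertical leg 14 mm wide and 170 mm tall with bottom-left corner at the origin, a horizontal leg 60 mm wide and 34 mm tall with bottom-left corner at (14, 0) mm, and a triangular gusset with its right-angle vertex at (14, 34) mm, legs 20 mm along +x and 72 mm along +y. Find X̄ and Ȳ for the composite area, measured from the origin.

X̄ = 23.60 mm, Ȳ = 54.23 mm

vertical leg: A = 14 × 170 = 2380.00, centroid at (7.00, 85.00).
horizontal leg: A = 60 × 34 = 2040.00, centroid at (44.00, 17.00).
gusset: A = ½·20·72 = 720.00, centroid at (20.67, 58.00).
ΣA = 5140.00 mm², ΣAX̄ = 121300.00 mm³, ΣAȲ = 278740.00 mm³.
X̄ = 121300.00/5140.00 = 23.60 mm; Ȳ = 278740.00/5140.00 = 54.23 mm.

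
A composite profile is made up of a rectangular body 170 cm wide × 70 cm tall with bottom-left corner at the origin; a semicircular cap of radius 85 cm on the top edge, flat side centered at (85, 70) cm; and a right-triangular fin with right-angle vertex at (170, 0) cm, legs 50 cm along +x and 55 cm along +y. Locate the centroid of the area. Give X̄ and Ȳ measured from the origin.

X̄ = 90.68 cm, Ȳ = 66.83 cm

Part | A | x̄ᵢ | ȳᵢ | A·x̄ᵢ | A·ȳᵢ
rectangular body | 11900.00 | 85.00 | 35.00 | 1011500.00 | 416500.00
semicircular top | 11349.00 | 85.00 | 106.08 | 964665.29 | 1203846.91
triangular fin | 1375.00 | 186.67 | 18.33 | 256666.67 | 25208.33
Σ | 24624.00 |  |  | 2232831.96 | 1645555.24
X̄ = 2232831.96 / 24624.00 = 90.68 cm
Ȳ = 1645555.24 / 24624.00 = 66.83 cm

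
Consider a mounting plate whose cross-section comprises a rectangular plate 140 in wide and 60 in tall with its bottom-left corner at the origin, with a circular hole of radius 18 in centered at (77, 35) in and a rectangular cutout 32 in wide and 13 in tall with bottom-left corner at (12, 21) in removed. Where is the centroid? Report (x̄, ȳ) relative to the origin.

x̄ = 71.49 in, ȳ = 29.42 in

Part | A | x̄ᵢ | ȳᵢ | A·x̄ᵢ | A·ȳᵢ
plate | 8400.00 | 70.00 | 30.00 | 588000.00 | 252000.00
hole 1 | -1017.88 | 77.00 | 35.00 | -78376.45 | -35625.66
hole 2 | -416.00 | 28.00 | 27.50 | -11648.00 | -11440.00
Σ | 6966.12 |  |  | 497975.55 | 204934.34
x̄ = 497975.55 / 6966.12 = 71.49 in
ȳ = 204934.34 / 6966.12 = 29.42 in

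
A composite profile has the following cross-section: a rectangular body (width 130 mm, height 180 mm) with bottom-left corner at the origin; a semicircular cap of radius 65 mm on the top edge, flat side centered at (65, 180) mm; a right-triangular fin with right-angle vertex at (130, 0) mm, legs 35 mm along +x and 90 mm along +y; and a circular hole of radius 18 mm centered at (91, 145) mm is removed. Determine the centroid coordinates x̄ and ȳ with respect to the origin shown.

x̄ = 68.08 mm, ȳ = 110.59 mm

rectangular body: A = 130 × 180 = 23400.00, centroid at (65.00, 90.00).
semicircular top: A = ½π·65² = 6636.61, centroid at (65.00, 207.59).
triangular fin: A = ½·35·90 = 1575.00, centroid at (141.67, 30.00).
hole: A = −π·18² = -1017.88, centroid at (91.00, 145.00).
ΣA = 30593.74 mm², ΣAx̄ = 2082878.22 mm³, ΣAȳ = 3383331.92 mm³.
x̄ = 2082878.22/30593.74 = 68.08 mm; ȳ = 3383331.92/30593.74 = 110.59 mm.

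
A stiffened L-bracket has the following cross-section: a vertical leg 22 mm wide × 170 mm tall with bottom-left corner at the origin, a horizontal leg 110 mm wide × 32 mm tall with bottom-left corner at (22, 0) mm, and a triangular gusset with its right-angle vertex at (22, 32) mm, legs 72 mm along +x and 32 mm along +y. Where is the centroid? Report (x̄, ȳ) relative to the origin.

Part | A | x̄ᵢ | ȳᵢ | A·x̄ᵢ | A·ȳᵢ
vertical leg | 3740.00 | 11.00 | 85.00 | 41140.00 | 317900.00
horizontal leg | 3520.00 | 77.00 | 16.00 | 271040.00 | 56320.00
gusset | 1152.00 | 46.00 | 42.67 | 52992.00 | 49152.00
Σ | 8412.00 |  |  | 365172.00 | 423372.00
x̄ = 365172.00 / 8412.00 = 43.41 mm
ȳ = 423372.00 / 8412.00 = 50.33 mm

x̄ = 43.41 mm, ȳ = 50.33 mm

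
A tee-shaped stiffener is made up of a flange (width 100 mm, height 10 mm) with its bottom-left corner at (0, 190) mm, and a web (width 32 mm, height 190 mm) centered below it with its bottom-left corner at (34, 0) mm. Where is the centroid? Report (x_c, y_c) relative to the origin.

x_c = 50.00 mm, y_c = 109.12 mm

web: A = 32 × 190 = 6080.00, centroid at (50.00, 95.00).
flange: A = 100 × 10 = 1000.00, centroid at (50.00, 195.00).
ΣA = 7080.00 mm², ΣAx_c = 354000.00 mm³, ΣAy_c = 772600.00 mm³.
x_c = 354000.00/7080.00 = 50.00 mm; y_c = 772600.00/7080.00 = 109.12 mm.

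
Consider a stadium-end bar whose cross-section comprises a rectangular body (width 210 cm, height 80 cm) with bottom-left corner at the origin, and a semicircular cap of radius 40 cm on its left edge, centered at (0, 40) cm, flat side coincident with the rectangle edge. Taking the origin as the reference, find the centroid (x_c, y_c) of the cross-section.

x_c = 89.13 cm, y_c = 40.00 cm

rectangular body: A = 210 × 80 = 16800.00, centroid at (105.00, 40.00).
semicircular end: A = ½π·40² = 2513.27, centroid at (-16.98, 40.00).
ΣA = 19313.27 cm²
ΣAx_c = (16800.00)(105.00) + (2513.27)(-16.98) = 1721333.33 cm³
ΣAy_c = (16800.00)(40.00) + (2513.27)(40.00) = 772530.96 cm³
x_c = 1721333.33 / 19313.27 = 89.13 cm
y_c = 772530.96 / 19313.27 = 40.00 cm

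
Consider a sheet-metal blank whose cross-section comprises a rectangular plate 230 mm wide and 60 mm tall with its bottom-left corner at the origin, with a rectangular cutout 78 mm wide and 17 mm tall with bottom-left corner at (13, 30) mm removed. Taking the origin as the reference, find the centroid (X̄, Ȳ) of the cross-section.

X̄ = 121.70 mm, Ȳ = 29.10 mm

plate: A = 230 × 60 = 13800.00, centroid at (115.00, 30.00).
hole: A = −(78 × 17) = -1326.00, centroid at (52.00, 38.50).
ΣA = 12474.00 mm², ΣAX̄ = 1518048.00 mm³, ΣAȲ = 362949.00 mm³.
X̄ = 1518048.00/12474.00 = 121.70 mm; Ȳ = 362949.00/12474.00 = 29.10 mm.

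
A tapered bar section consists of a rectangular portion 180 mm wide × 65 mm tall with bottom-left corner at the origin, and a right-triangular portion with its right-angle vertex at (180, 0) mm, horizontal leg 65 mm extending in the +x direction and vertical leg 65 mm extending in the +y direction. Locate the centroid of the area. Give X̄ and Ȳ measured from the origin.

X̄ = 107.08 mm, Ȳ = 30.84 mm

Part | A | x̄ᵢ | ȳᵢ | A·x̄ᵢ | A·ȳᵢ
rectangular portion | 11700.00 | 90.00 | 32.50 | 1053000.00 | 380250.00
triangular portion | 2112.50 | 201.67 | 21.67 | 426020.83 | 45770.83
Σ | 13812.50 |  |  | 1479020.83 | 426020.83
X̄ = 1479020.83 / 13812.50 = 107.08 mm
Ȳ = 426020.83 / 13812.50 = 30.84 mm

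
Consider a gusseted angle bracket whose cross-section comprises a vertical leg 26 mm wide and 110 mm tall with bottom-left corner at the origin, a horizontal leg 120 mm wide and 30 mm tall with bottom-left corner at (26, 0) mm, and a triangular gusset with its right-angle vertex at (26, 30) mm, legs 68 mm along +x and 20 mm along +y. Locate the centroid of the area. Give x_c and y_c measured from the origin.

Part | A | x̄ᵢ | ȳᵢ | A·x̄ᵢ | A·ȳᵢ
vertical leg | 2860.00 | 13.00 | 55.00 | 37180.00 | 157300.00
horizontal leg | 3600.00 | 86.00 | 15.00 | 309600.00 | 54000.00
gusset | 680.00 | 48.67 | 36.67 | 33093.33 | 24933.33
Σ | 7140.00 |  |  | 379873.33 | 236233.33
x_c = 379873.33 / 7140.00 = 53.20 mm
y_c = 236233.33 / 7140.00 = 33.09 mm

x_c = 53.20 mm, y_c = 33.09 mm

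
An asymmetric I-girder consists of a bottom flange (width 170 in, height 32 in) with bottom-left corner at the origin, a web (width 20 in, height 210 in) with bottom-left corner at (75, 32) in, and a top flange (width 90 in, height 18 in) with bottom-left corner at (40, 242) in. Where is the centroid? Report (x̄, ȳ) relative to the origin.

x̄ = 85.00 in, ȳ = 94.94 in

Part | A | x̄ᵢ | ȳᵢ | A·x̄ᵢ | A·ȳᵢ
bottom flange | 5440.00 | 85.00 | 16.00 | 462400.00 | 87040.00
web | 4200.00 | 85.00 | 137.00 | 357000.00 | 575400.00
top flange | 1620.00 | 85.00 | 251.00 | 137700.00 | 406620.00
Σ | 11260.00 |  |  | 957100.00 | 1069060.00
x̄ = 957100.00 / 11260.00 = 85.00 in
ȳ = 1069060.00 / 11260.00 = 94.94 in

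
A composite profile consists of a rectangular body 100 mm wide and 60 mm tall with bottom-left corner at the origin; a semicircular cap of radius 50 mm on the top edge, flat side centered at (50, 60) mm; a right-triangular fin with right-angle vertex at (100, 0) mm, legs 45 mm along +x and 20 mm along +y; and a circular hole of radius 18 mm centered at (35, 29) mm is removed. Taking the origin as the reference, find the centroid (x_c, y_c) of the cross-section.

x_c = 54.76 mm, y_c = 50.48 mm

rectangular body: A = 100 × 60 = 6000.00, centroid at (50.00, 30.00).
semicircular top: A = ½π·50² = 3926.99, centroid at (50.00, 81.22).
triangular fin: A = ½·45·20 = 450.00, centroid at (115.00, 6.67).
hole: A = −π·18² = -1017.88, centroid at (35.00, 29.00).
ΣA = 9359.11 mm²
ΣAx_c = (6000.00)(50.00) + (3926.99)(50.00) + (450.00)(115.00) + (-1017.88)(35.00) = 512473.88 mm³
ΣAy_c = (6000.00)(30.00) + (3926.99)(81.22) + (450.00)(6.67) + (-1017.88)(29.00) = 472434.38 mm³
x_c = 512473.88 / 9359.11 = 54.76 mm
y_c = 472434.38 / 9359.11 = 50.48 mm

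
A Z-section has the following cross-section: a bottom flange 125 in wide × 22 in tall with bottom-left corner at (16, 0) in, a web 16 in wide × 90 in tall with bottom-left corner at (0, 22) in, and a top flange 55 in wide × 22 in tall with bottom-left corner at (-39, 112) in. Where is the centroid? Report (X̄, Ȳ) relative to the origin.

X̄ = 39.53 in, Ȳ = 51.03 in

bottom flange: A = 125 × 22 = 2750.00, centroid at (78.50, 11.00).
web: A = 16 × 90 = 1440.00, centroid at (8.00, 67.00).
top flange: A = 55 × 22 = 1210.00, centroid at (-11.50, 123.00).
ΣA = 5400.00 in², ΣAX̄ = 213480.00 in³, ΣAȲ = 275560.00 in³.
X̄ = 213480.00/5400.00 = 39.53 in; Ȳ = 275560.00/5400.00 = 51.03 in.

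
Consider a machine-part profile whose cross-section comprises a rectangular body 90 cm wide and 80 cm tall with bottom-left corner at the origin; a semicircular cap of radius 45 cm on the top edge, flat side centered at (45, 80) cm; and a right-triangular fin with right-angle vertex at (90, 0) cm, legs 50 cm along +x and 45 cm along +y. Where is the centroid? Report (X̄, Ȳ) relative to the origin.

X̄ = 51.03 cm, Ȳ = 53.89 cm

Part | A | x̄ᵢ | ȳᵢ | A·x̄ᵢ | A·ȳᵢ
rectangular body | 7200.00 | 45.00 | 40.00 | 324000.00 | 288000.00
semicircular top | 3180.86 | 45.00 | 99.10 | 143138.82 | 315219.00
triangular fin | 1125.00 | 106.67 | 15.00 | 120000.00 | 16875.00
Σ | 11505.86 |  |  | 587138.82 | 620094.00
X̄ = 587138.82 / 11505.86 = 51.03 cm
Ȳ = 620094.00 / 11505.86 = 53.89 cm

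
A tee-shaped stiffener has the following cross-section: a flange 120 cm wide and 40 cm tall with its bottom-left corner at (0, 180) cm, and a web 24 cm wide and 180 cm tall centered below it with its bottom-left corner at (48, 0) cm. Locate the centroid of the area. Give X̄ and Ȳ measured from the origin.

X̄ = 60.00 cm, Ȳ = 147.89 cm

web: A = 24 × 180 = 4320.00, centroid at (60.00, 90.00).
flange: A = 120 × 40 = 4800.00, centroid at (60.00, 200.00).
ΣA = 9120.00 cm²
ΣAX̄ = (4320.00)(60.00) + (4800.00)(60.00) = 547200.00 cm³
ΣAȲ = (4320.00)(90.00) + (4800.00)(200.00) = 1348800.00 cm³
X̄ = 547200.00 / 9120.00 = 60.00 cm
Ȳ = 1348800.00 / 9120.00 = 147.89 cm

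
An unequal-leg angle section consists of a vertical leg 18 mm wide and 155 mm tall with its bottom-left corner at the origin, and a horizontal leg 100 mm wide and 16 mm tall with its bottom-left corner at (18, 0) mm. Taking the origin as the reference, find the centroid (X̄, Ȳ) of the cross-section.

X̄ = 30.50 mm, Ȳ = 52.17 mm

vertical leg: A = 18 × 155 = 2790.00, centroid at (9.00, 77.50).
horizontal leg: A = 100 × 16 = 1600.00, centroid at (68.00, 8.00).
ΣA = 4390.00 mm²
ΣAX̄ = (2790.00)(9.00) + (1600.00)(68.00) = 133910.00 mm³
ΣAȲ = (2790.00)(77.50) + (1600.00)(8.00) = 229025.00 mm³
X̄ = 133910.00 / 4390.00 = 30.50 mm
Ȳ = 229025.00 / 4390.00 = 52.17 mm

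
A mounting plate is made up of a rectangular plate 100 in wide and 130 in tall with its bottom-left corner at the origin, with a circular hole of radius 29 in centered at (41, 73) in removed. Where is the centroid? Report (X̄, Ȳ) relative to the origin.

plate: A = 100 × 130 = 13000.00, centroid at (50.00, 65.00).
hole: A = −π·29² = -2642.08, centroid at (41.00, 73.00).
ΣA = 10357.92 in²
ΣAX̄ = (13000.00)(50.00) + (-2642.08)(41.00) = 541674.74 in³
ΣAȲ = (13000.00)(65.00) + (-2642.08)(73.00) = 652128.20 in³
X̄ = 541674.74 / 10357.92 = 52.30 in
Ȳ = 652128.20 / 10357.92 = 62.96 in

X̄ = 52.30 in, Ȳ = 62.96 in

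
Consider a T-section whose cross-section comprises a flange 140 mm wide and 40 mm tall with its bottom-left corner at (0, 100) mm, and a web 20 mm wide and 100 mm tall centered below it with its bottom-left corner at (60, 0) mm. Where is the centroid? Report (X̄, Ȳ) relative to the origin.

X̄ = 70.00 mm, Ȳ = 101.58 mm

web: A = 20 × 100 = 2000.00, centroid at (70.00, 50.00).
flange: A = 140 × 40 = 5600.00, centroid at (70.00, 120.00).
ΣA = 7600.00 mm²
ΣAX̄ = (2000.00)(70.00) + (5600.00)(70.00) = 532000.00 mm³
ΣAȲ = (2000.00)(50.00) + (5600.00)(120.00) = 772000.00 mm³
X̄ = 532000.00 / 7600.00 = 70.00 mm
Ȳ = 772000.00 / 7600.00 = 101.58 mm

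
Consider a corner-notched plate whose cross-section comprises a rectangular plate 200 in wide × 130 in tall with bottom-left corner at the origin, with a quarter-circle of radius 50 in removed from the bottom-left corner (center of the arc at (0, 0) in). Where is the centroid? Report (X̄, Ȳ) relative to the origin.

plate: A = 200 × 130 = 26000.00, centroid at (100.00, 65.00).
removed quarter-circle: A = −¼π·50² = -1963.50, centroid at (21.22, 21.22).
ΣA = 24036.50 in², ΣAX̄ = 2558333.33 in³, ΣAȲ = 1648333.33 in³.
X̄ = 2558333.33/24036.50 = 106.44 in; Ȳ = 1648333.33/24036.50 = 68.58 in.

X̄ = 106.44 in, Ȳ = 68.58 in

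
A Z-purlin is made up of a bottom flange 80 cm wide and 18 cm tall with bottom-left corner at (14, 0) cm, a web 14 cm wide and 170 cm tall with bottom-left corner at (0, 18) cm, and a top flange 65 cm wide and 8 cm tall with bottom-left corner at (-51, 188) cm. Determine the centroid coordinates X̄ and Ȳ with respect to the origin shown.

bottom flange: A = 80 × 18 = 1440.00, centroid at (54.00, 9.00).
web: A = 14 × 170 = 2380.00, centroid at (7.00, 103.00).
top flange: A = 65 × 8 = 520.00, centroid at (-18.50, 192.00).
ΣA = 4340.00 cm²
ΣAX̄ = (1440.00)(54.00) + (2380.00)(7.00) + (520.00)(-18.50) = 84800.00 cm³
ΣAȲ = (1440.00)(9.00) + (2380.00)(103.00) + (520.00)(192.00) = 357940.00 cm³
X̄ = 84800.00 / 4340.00 = 19.54 cm
Ȳ = 357940.00 / 4340.00 = 82.47 cm

X̄ = 19.54 cm, Ȳ = 82.47 cm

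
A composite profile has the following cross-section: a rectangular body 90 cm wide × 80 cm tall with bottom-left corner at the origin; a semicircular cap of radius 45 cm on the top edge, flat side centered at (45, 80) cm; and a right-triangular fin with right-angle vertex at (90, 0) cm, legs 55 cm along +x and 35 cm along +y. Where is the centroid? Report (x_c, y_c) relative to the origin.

Part | A | x̄ᵢ | ȳᵢ | A·x̄ᵢ | A·ȳᵢ
rectangular body | 7200.00 | 45.00 | 40.00 | 324000.00 | 288000.00
semicircular top | 3180.86 | 45.00 | 99.10 | 143138.82 | 315219.00
triangular fin | 962.50 | 108.33 | 11.67 | 104270.83 | 11229.17
Σ | 11343.36 |  |  | 571409.65 | 614448.17
x_c = 571409.65 / 11343.36 = 50.37 cm
y_c = 614448.17 / 11343.36 = 54.17 cm

x_c = 50.37 cm, y_c = 54.17 cm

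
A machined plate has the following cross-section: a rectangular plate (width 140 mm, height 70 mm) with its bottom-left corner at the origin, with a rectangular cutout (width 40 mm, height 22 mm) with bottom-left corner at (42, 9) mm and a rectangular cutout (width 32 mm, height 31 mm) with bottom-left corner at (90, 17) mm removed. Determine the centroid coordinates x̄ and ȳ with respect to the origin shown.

Part | A | x̄ᵢ | ȳᵢ | A·x̄ᵢ | A·ȳᵢ
plate | 9800.00 | 70.00 | 35.00 | 686000.00 | 343000.00
hole 1 | -880.00 | 62.00 | 20.00 | -54560.00 | -17600.00
hole 2 | -992.00 | 106.00 | 32.50 | -105152.00 | -32240.00
Σ | 7928.00 |  |  | 526288.00 | 293160.00
x̄ = 526288.00 / 7928.00 = 66.38 mm
ȳ = 293160.00 / 7928.00 = 36.98 mm

x̄ = 66.38 mm, ȳ = 36.98 mm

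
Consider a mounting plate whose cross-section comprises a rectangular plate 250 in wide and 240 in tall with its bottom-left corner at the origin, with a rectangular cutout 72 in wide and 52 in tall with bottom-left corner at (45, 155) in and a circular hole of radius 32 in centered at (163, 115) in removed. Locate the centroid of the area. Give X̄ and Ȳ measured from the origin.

X̄ = 125.80 in, Ȳ = 116.00 in

plate: A = 250 × 240 = 60000.00, centroid at (125.00, 120.00).
hole 1: A = −(72 × 52) = -3744.00, centroid at (81.00, 181.00).
hole 2: A = −π·32² = -3216.99, centroid at (163.00, 115.00).
ΣA = 53039.01 in², ΣAX̄ = 6672366.49 in³, ΣAȲ = 6152382.05 in³.
X̄ = 6672366.49/53039.01 = 125.80 in; Ȳ = 6152382.05/53039.01 = 116.00 in.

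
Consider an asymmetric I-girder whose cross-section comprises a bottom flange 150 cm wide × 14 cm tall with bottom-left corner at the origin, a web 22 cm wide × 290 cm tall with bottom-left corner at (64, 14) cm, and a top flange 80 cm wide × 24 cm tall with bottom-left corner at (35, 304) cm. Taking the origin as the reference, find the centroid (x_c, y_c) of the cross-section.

Part | A | x̄ᵢ | ȳᵢ | A·x̄ᵢ | A·ȳᵢ
bottom flange | 2100.00 | 75.00 | 7.00 | 157500.00 | 14700.00
web | 6380.00 | 75.00 | 159.00 | 478500.00 | 1014420.00
top flange | 1920.00 | 75.00 | 316.00 | 144000.00 | 606720.00
Σ | 10400.00 |  |  | 780000.00 | 1635840.00
x_c = 780000.00 / 10400.00 = 75.00 cm
y_c = 1635840.00 / 10400.00 = 157.29 cm

x_c = 75.00 cm, y_c = 157.29 cm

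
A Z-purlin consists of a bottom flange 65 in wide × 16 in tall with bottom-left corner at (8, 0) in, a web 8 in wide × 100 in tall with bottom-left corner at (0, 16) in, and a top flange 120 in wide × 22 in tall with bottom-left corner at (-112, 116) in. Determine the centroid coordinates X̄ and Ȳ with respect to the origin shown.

X̄ = -20.53 in, Ȳ = 88.48 in

bottom flange: A = 65 × 16 = 1040.00, centroid at (40.50, 8.00).
web: A = 8 × 100 = 800.00, centroid at (4.00, 66.00).
top flange: A = 120 × 22 = 2640.00, centroid at (-52.00, 127.00).
ΣA = 4480.00 in²
ΣAX̄ = (1040.00)(40.50) + (800.00)(4.00) + (2640.00)(-52.00) = -91960.00 in³
ΣAȲ = (1040.00)(8.00) + (800.00)(66.00) + (2640.00)(127.00) = 396400.00 in³
X̄ = -91960.00 / 4480.00 = -20.53 in
Ȳ = 396400.00 / 4480.00 = 88.48 in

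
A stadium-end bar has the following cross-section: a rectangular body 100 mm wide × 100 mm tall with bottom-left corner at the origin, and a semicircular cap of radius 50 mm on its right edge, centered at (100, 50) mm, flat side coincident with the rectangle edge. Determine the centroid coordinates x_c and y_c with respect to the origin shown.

Part | A | x̄ᵢ | ȳᵢ | A·x̄ᵢ | A·ȳᵢ
rectangular body | 10000.00 | 50.00 | 50.00 | 500000.00 | 500000.00
semicircular end | 3926.99 | 121.22 | 50.00 | 476032.42 | 196349.54
Σ | 13926.99 |  |  | 976032.42 | 696349.54
x_c = 976032.42 / 13926.99 = 70.08 mm
y_c = 696349.54 / 13926.99 = 50.00 mm

x_c = 70.08 mm, y_c = 50.00 mm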